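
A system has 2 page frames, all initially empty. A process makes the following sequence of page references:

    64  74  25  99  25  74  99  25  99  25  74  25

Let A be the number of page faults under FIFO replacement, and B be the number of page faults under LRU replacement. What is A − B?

1

Under FIFO: F F F F . F . F F . F F → 9 faults.
Under LRU: F F F F . F F F . . F . → 8 faults.
A − B = 9 − 8 = 1.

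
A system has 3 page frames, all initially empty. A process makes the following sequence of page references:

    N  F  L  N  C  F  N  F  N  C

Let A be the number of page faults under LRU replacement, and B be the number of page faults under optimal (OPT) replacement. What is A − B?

1

Under LRU: F F F . F F . . . . → 5 faults.
Under OPT: F F F . F . . . . . → 4 faults.
A − B = 5 − 4 = 1.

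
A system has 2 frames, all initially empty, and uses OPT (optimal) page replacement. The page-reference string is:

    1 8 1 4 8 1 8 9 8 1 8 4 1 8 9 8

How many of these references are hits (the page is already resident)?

7

1 → fault, frames [1]
8 → fault, frames [1, 8]
1 → hit
4 → fault, evict 1, frames [8, 4]
8 → hit
1 → fault, evict 4, frames [8, 1]
8 → hit
9 → fault, evict 1, frames [8, 9]
8 → hit
1 → fault, evict 9, frames [8, 1]
8 → hit
4 → fault, evict 8, frames [1, 4]
1 → hit
8 → fault, evict 4, frames [1, 8]
9 → fault, evict 1, frames [8, 9]
8 → hit
Hits: 7.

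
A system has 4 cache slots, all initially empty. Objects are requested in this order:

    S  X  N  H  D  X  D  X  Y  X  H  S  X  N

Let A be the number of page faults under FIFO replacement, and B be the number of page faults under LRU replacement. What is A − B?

1

Under FIFO: F F F F F . . . F F . F . F → 9 faults.
Under LRU: F F F F F . . . F . . F . F → 8 faults.
A − B = 9 − 8 = 1.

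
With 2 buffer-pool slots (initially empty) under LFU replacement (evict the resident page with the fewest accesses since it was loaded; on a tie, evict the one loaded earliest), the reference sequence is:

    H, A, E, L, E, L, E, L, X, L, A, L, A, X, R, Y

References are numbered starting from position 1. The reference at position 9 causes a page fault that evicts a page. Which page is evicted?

E

pos 1: H → miss, frames [H]
pos 2: A → miss, frames [H, A]
pos 3: E → miss, evict H, frames [A, E]
pos 4: L → miss, evict A, frames [E, L]
pos 5: E → hit
pos 6: L → hit
pos 7: E → hit
pos 8: L → hit
pos 9: X → miss, evict E, frames [L, X]
At position 9, page E is evicted.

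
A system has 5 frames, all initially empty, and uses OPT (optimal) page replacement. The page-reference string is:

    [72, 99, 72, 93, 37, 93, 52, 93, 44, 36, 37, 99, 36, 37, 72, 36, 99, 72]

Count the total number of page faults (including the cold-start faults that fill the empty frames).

7

72 → miss, frames (72)
99 → miss, frames (72 99)
72 → hit
93 → miss, frames (72 99 93)
37 → miss, frames (72 99 93 37)
93 → hit
52 → miss, frames (72 99 93 37 52)
93 → hit
44 → miss, evict 52, frames (72 99 93 37 44)
36 → miss, evict 44, frames (72 99 93 37 36)
37 → hit
99 → hit
36 → hit
37 → hit
72 → hit
36 → hit
99 → hit
72 → hit
Page faults: 7.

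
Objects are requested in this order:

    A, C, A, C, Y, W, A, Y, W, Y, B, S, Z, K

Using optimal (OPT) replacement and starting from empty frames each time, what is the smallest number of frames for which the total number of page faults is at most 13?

f=1: 14 faults
f=2: 9 faults
f=3: 8 faults
f=4: 8 faults
f=5: 8 faults
f=6: 8 faults
f=7: 8 faults
f=8: 8 faults
Smallest f with faults ≤ 13 is 2.

2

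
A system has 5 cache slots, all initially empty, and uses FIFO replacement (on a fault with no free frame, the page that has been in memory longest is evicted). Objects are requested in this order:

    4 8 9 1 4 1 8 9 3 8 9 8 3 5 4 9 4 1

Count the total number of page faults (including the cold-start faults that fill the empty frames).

4: fault, frames [4]
8: fault, frames [4, 8]
9: fault, frames [4, 8, 9]
1: fault, frames [4, 8, 9, 1]
4: hit
1: hit
8: hit
9: hit
3: fault, frames [4, 8, 9, 1, 3]
8: hit
9: hit
8: hit
3: hit
5: fault, evict 4, frames [8, 9, 1, 3, 5]
4: fault, evict 8, frames [9, 1, 3, 5, 4]
9: hit
4: hit
1: hit
Page faults: 7.

7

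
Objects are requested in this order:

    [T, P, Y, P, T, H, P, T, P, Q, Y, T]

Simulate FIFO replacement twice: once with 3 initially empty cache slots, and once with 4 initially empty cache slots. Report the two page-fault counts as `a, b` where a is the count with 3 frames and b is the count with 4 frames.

9, 6

3 frames: F F F . . F . F F F F F → 9 faults.
4 frames: F F F . . F . . . F . F → 6 faults.
6 < 9: adding a frame reduced faults, as is typical.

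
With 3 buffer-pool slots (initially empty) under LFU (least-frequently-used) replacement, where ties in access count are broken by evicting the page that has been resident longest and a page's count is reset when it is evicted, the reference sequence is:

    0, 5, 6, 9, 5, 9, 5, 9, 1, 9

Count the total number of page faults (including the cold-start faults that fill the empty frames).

0 -> fault, frames {0}
5 -> fault, frames {0,5}
6 -> fault, frames {0,5,6}
9 -> fault, evict 0, frames {5,6,9}
5 -> hit
9 -> hit
5 -> hit
9 -> hit
1 -> fault, evict 6, frames {5,9,1}
9 -> hit
Page faults: 5.

5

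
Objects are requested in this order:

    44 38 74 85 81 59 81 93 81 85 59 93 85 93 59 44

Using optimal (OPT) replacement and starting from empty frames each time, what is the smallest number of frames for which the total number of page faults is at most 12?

2

f=1: 16 faults
f=2: 12 faults
f=3: 9 faults
f=4: 8 faults
f=5: 7 faults
f=6: 7 faults
f=7: 7 faults
Smallest f with faults ≤ 12 is 2.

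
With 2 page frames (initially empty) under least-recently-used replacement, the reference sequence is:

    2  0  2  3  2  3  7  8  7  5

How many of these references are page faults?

2: fault, frames {2}
0: fault, frames {2,0}
2: hit
3: fault, evict 0, frames {2,3}
2: hit
3: hit
7: fault, evict 2, frames {3,7}
8: fault, evict 3, frames {7,8}
7: hit
5: fault, evict 8, frames {7,5}
Page faults: 6.

6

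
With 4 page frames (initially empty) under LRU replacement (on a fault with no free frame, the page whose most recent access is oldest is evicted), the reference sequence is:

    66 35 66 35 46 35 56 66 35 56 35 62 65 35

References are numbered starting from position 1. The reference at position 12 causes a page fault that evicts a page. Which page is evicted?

46

pos 1: 66: miss, frames [66]
pos 2: 35: miss, frames [66, 35]
pos 3: 66: hit
pos 4: 35: hit
pos 5: 46: miss, frames [66, 35, 46]
pos 6: 35: hit
pos 7: 56: miss, frames [66, 46, 35, 56]
pos 8: 66: hit
pos 9: 35: hit
pos 10: 56: hit
pos 11: 35: hit
pos 12: 62: miss, evict 46, frames [66, 56, 35, 62]
At position 12, page 46 is evicted.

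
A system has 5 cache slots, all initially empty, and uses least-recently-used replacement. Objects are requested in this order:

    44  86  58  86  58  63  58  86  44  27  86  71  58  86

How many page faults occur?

6

44 → fault, frames [44]
86 → fault, frames [44, 86]
58 → fault, frames [44, 86, 58]
86 → hit
58 → hit
63 → fault, frames [44, 86, 58, 63]
58 → hit
86 → hit
44 → hit
27 → fault, frames [63, 58, 86, 44, 27]
86 → hit
71 → fault, evict 63, frames [58, 44, 27, 86, 71]
58 → hit
86 → hit
Page faults: 6.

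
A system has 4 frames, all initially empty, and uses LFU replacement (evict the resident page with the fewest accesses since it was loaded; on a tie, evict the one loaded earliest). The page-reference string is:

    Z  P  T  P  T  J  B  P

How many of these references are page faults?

5

Z → miss, frames (Z)
P → miss, frames (Z P)
T → miss, frames (Z P T)
P → hit
T → hit
J → miss, frames (Z P T J)
B → miss, evict Z, frames (P T J B)
P → hit
Page faults: 5.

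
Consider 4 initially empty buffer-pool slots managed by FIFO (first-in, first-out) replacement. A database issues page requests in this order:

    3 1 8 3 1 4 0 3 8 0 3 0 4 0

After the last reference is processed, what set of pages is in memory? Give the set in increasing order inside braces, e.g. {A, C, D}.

3 -> fault, frames {3}
1 -> fault, frames {3,1}
8 -> fault, frames {3,1,8}
3 -> hit
1 -> hit
4 -> fault, frames {3,1,8,4}
0 -> fault, evict 3, frames {1,8,4,0}
3 -> fault, evict 1, frames {8,4,0,3}
8 -> hit
0 -> hit
3 -> hit
0 -> hit
4 -> hit
0 -> hit

{0, 3, 4, 8}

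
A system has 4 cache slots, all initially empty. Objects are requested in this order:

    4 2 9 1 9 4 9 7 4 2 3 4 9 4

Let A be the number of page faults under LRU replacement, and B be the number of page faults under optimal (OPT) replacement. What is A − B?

Under LRU: F F F F . . . F . F F . F . → 8 faults.
Under OPT: F F F F . . . F . . F . . . → 6 faults.
A − B = 8 − 6 = 2.

2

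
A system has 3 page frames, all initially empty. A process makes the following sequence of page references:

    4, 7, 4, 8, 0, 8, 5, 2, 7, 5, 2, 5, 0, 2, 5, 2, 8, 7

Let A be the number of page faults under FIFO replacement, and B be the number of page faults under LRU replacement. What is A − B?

2

Under FIFO: F F . F F . F F F . . . F . F F F F → 12 faults.
Under LRU: F F . F F . F F F . . . F . . . F F → 10 faults.
A − B = 12 − 10 = 2.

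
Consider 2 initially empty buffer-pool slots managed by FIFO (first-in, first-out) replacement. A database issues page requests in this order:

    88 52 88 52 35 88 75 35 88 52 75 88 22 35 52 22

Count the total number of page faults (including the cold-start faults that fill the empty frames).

14

88 -> miss, frames [88]
52 -> miss, frames [88, 52]
88 -> hit
52 -> hit
35 -> miss, evict 88, frames [52, 35]
88 -> miss, evict 52, frames [35, 88]
75 -> miss, evict 35, frames [88, 75]
35 -> miss, evict 88, frames [75, 35]
88 -> miss, evict 75, frames [35, 88]
52 -> miss, evict 35, frames [88, 52]
75 -> miss, evict 88, frames [52, 75]
88 -> miss, evict 52, frames [75, 88]
22 -> miss, evict 75, frames [88, 22]
35 -> miss, evict 88, frames [22, 35]
52 -> miss, evict 22, frames [35, 52]
22 -> miss, evict 35, frames [52, 22]
Page faults: 14.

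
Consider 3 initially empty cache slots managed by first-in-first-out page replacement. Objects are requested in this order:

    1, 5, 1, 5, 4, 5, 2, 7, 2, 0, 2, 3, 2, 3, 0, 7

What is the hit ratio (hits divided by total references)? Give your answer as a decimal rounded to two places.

0.44

1: miss, frames (1)
5: miss, frames (1 5)
1: hit
5: hit
4: miss, frames (1 5 4)
5: hit
2: miss, evict 1, frames (5 4 2)
7: miss, evict 5, frames (4 2 7)
2: hit
0: miss, evict 4, frames (2 7 0)
2: hit
3: miss, evict 2, frames (7 0 3)
2: miss, evict 7, frames (0 3 2)
3: hit
0: hit
7: miss, evict 0, frames (3 2 7)
Hits: 7 of 16 references → 7/16 = 0.4375.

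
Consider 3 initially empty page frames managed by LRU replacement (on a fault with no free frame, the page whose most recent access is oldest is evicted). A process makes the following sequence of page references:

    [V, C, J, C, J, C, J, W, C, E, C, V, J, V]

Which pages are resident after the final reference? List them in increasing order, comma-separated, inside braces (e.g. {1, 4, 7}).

{C, J, V}

V: miss, frames [V]
C: miss, frames [V, C]
J: miss, frames [V, C, J]
C: hit
J: hit
C: hit
J: hit
W: miss, evict V, frames [C, J, W]
C: hit
E: miss, evict J, frames [W, C, E]
C: hit
V: miss, evict W, frames [E, C, V]
J: miss, evict E, frames [C, V, J]
V: hit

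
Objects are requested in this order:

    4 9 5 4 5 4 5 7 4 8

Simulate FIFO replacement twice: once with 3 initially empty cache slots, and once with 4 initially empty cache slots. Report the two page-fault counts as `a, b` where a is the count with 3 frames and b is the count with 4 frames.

6, 5

3 frames: F F F . . . . F F F → 6 faults.
4 frames: F F F . . . . F . F → 5 faults.
5 < 6: adding a frame reduced faults, as is typical.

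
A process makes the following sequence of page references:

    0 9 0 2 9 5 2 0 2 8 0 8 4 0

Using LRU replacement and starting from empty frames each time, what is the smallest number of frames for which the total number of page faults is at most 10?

3

f=1: 14 faults
f=2: 11 faults
f=3: 7 faults
f=4: 6 faults
f=5: 6 faults
f=6: 6 faults
Smallest f with faults ≤ 10 is 3.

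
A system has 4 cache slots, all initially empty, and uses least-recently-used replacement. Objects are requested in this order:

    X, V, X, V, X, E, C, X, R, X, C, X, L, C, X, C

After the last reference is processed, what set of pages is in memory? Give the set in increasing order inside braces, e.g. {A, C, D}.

X → fault, frames [X]
V → fault, frames [X, V]
X → hit
V → hit
X → hit
E → fault, frames [V, X, E]
C → fault, frames [V, X, E, C]
X → hit
R → fault, evict V, frames [E, C, X, R]
X → hit
C → hit
X → hit
L → fault, evict E, frames [R, C, X, L]
C → hit
X → hit
C → hit

{C, L, R, X}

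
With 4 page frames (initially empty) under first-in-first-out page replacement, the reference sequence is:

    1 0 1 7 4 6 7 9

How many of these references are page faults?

1 -> fault, frames {1}
0 -> fault, frames {1,0}
1 -> hit
7 -> fault, frames {1,0,7}
4 -> fault, frames {1,0,7,4}
6 -> fault, evict 1, frames {0,7,4,6}
7 -> hit
9 -> fault, evict 0, frames {7,4,6,9}
Page faults: 6.

6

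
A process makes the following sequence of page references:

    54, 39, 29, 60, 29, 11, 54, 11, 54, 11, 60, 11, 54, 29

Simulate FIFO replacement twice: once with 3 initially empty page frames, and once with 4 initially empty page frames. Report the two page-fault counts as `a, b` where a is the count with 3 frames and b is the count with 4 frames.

7, 6

3 frames: F F F F . F F . . . . . . F → 7 faults.
4 frames: F F F F . F F . . . . . . . → 6 faults.
6 < 7: adding a frame reduced faults, as is typical.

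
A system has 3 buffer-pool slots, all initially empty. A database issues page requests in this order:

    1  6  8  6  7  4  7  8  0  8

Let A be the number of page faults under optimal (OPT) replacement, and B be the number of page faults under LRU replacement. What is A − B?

Under OPT: F F F . F F . . F . → 6 faults.
Under LRU: F F F . F F . F F . → 7 faults.
A − B = 6 − 7 = -1.

-1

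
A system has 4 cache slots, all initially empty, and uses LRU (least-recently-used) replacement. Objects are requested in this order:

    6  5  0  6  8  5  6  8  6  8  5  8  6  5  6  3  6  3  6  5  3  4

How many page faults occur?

6

6 → miss, frames [6]
5 → miss, frames [6, 5]
0 → miss, frames [6, 5, 0]
6 → hit
8 → miss, frames [5, 0, 6, 8]
5 → hit
6 → hit
8 → hit
6 → hit
8 → hit
5 → hit
8 → hit
6 → hit
5 → hit
6 → hit
3 → miss, evict 0, frames [8, 5, 6, 3]
6 → hit
3 → hit
6 → hit
5 → hit
3 → hit
4 → miss, evict 8, frames [6, 5, 3, 4]
Page faults: 6.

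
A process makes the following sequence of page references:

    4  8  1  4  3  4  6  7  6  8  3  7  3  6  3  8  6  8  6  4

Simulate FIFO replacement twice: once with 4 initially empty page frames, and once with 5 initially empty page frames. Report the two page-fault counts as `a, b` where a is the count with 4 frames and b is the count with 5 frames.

4 frames: F F F . F . F F . F . . . . . . . . . F → 8 faults.
5 frames: F F F . F . F F . . . . . . . . . . . F → 7 faults.
7 < 8: adding a frame reduced faults, as is typical.

8, 7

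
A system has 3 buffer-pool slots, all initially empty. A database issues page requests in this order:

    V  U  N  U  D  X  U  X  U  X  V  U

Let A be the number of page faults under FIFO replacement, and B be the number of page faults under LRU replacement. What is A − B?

1

Under FIFO: F F F . F F F . . . F . → 7 faults.
Under LRU: F F F . F F . . . . F . → 6 faults.
A − B = 7 − 6 = 1.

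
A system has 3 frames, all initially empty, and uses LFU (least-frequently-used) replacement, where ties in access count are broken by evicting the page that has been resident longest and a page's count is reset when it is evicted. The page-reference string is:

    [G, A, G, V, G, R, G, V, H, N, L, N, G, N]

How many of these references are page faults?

8

G -> miss, frames [G]
A -> miss, frames [G, A]
G -> hit
V -> miss, frames [G, A, V]
G -> hit
R -> miss, evict A, frames [G, V, R]
G -> hit
V -> hit
H -> miss, evict R, frames [G, V, H]
N -> miss, evict H, frames [G, V, N]
L -> miss, evict N, frames [G, V, L]
N -> miss, evict L, frames [G, V, N]
G -> hit
N -> hit
Page faults: 8.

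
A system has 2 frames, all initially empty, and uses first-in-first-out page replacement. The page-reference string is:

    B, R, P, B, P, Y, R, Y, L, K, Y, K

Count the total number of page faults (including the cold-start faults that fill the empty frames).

9

B: miss, frames [B]
R: miss, frames [B, R]
P: miss, evict B, frames [R, P]
B: miss, evict R, frames [P, B]
P: hit
Y: miss, evict P, frames [B, Y]
R: miss, evict B, frames [Y, R]
Y: hit
L: miss, evict Y, frames [R, L]
K: miss, evict R, frames [L, K]
Y: miss, evict L, frames [K, Y]
K: hit
Page faults: 9.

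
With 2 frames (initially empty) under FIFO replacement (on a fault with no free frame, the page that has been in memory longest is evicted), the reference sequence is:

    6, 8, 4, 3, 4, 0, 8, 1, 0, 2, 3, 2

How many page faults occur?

6: fault, frames {6}
8: fault, frames {6,8}
4: fault, evict 6, frames {8,4}
3: fault, evict 8, frames {4,3}
4: hit
0: fault, evict 4, frames {3,0}
8: fault, evict 3, frames {0,8}
1: fault, evict 0, frames {8,1}
0: fault, evict 8, frames {1,0}
2: fault, evict 1, frames {0,2}
3: fault, evict 0, frames {2,3}
2: hit
Page faults: 10.

10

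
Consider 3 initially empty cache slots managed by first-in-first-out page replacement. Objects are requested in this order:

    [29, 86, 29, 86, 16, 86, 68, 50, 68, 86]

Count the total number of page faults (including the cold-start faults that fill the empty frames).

29 → fault, frames (29)
86 → fault, frames (29 86)
29 → hit
86 → hit
16 → fault, frames (29 86 16)
86 → hit
68 → fault, evict 29, frames (86 16 68)
50 → fault, evict 86, frames (16 68 50)
68 → hit
86 → fault, evict 16, frames (68 50 86)
Page faults: 6.

6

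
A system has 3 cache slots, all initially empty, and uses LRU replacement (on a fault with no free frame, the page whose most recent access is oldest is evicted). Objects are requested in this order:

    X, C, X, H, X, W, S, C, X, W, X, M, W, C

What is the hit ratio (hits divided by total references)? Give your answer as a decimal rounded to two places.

0.29

X: miss, frames (X)
C: miss, frames (X C)
X: hit
H: miss, frames (C X H)
X: hit
W: miss, evict C, frames (H X W)
S: miss, evict H, frames (X W S)
C: miss, evict X, frames (W S C)
X: miss, evict W, frames (S C X)
W: miss, evict S, frames (C X W)
X: hit
M: miss, evict C, frames (W X M)
W: hit
C: miss, evict X, frames (M W C)
Hits: 4 of 14 references → 4/14 = 0.2857.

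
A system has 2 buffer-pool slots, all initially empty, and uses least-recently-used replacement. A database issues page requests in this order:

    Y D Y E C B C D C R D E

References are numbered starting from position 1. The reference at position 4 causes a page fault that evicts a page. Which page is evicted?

D

pos 1: Y -> fault, frames {Y}
pos 2: D -> fault, frames {Y,D}
pos 3: Y -> hit
pos 4: E -> fault, evict D, frames {Y,E}
At position 4, page D is evicted.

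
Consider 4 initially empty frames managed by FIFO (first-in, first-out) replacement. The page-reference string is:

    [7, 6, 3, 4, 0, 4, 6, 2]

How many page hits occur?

2

7: miss, frames [7]
6: miss, frames [7, 6]
3: miss, frames [7, 6, 3]
4: miss, frames [7, 6, 3, 4]
0: miss, evict 7, frames [6, 3, 4, 0]
4: hit
6: hit
2: miss, evict 6, frames [3, 4, 0, 2]
Hits: 2.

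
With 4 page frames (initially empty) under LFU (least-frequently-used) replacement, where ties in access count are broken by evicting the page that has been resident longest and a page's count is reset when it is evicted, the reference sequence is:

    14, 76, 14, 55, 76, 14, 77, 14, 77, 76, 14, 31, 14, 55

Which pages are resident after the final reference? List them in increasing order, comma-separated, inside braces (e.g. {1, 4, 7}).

{14, 55, 76, 77}

14 -> fault, frames [14]
76 -> fault, frames [14, 76]
14 -> hit
55 -> fault, frames [14, 76, 55]
76 -> hit
14 -> hit
77 -> fault, frames [14, 76, 55, 77]
14 -> hit
77 -> hit
76 -> hit
14 -> hit
31 -> fault, evict 55, frames [14, 76, 77, 31]
14 -> hit
55 -> fault, evict 31, frames [14, 76, 77, 55]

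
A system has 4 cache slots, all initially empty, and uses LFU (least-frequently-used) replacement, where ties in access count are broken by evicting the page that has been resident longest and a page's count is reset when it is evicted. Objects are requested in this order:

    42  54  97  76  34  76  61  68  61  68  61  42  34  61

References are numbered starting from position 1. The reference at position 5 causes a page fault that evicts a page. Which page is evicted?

42

pos 1: 42 → fault, frames [42]
pos 2: 54 → fault, frames [42, 54]
pos 3: 97 → fault, frames [42, 54, 97]
pos 4: 76 → fault, frames [42, 54, 97, 76]
pos 5: 34 → fault, evict 42, frames [54, 97, 76, 34]
At position 5, page 42 is evicted.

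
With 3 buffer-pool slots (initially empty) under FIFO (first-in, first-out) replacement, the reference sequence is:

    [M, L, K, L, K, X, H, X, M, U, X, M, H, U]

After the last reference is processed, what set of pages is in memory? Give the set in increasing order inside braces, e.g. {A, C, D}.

M: miss, frames (M)
L: miss, frames (M L)
K: miss, frames (M L K)
L: hit
K: hit
X: miss, evict M, frames (L K X)
H: miss, evict L, frames (K X H)
X: hit
M: miss, evict K, frames (X H M)
U: miss, evict X, frames (H M U)
X: miss, evict H, frames (M U X)
M: hit
H: miss, evict M, frames (U X H)
U: hit

{H, U, X}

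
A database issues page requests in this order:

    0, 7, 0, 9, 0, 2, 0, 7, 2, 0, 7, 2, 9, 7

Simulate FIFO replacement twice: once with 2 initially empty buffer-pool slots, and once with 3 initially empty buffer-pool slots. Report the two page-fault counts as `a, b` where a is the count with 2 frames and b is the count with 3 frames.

2 frames: F F . F F F . F . F . F F F → 10 faults.
3 frames: F F . F . F F F . . . . F . → 7 faults.
7 < 10: adding a frame reduced faults, as is typical.

10, 7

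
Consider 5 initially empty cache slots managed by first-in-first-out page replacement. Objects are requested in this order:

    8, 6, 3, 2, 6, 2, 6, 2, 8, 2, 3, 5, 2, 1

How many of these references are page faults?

6

8 -> fault, frames (8)
6 -> fault, frames (8 6)
3 -> fault, frames (8 6 3)
2 -> fault, frames (8 6 3 2)
6 -> hit
2 -> hit
6 -> hit
2 -> hit
8 -> hit
2 -> hit
3 -> hit
5 -> fault, frames (8 6 3 2 5)
2 -> hit
1 -> fault, evict 8, frames (6 3 2 5 1)
Page faults: 6.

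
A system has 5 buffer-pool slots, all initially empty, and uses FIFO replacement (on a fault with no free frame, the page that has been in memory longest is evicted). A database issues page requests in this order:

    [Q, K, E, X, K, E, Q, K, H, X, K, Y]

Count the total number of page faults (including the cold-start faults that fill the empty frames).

Q -> miss, frames (Q)
K -> miss, frames (Q K)
E -> miss, frames (Q K E)
X -> miss, frames (Q K E X)
K -> hit
E -> hit
Q -> hit
K -> hit
H -> miss, frames (Q K E X H)
X -> hit
K -> hit
Y -> miss, evict Q, frames (K E X H Y)
Page faults: 6.

6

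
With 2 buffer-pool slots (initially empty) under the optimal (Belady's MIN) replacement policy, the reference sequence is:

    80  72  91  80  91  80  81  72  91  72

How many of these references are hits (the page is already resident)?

5

80 → fault, frames (80)
72 → fault, frames (80 72)
91 → fault, evict 72, frames (80 91)
80 → hit
91 → hit
80 → hit
81 → fault, evict 80, frames (91 81)
72 → fault, evict 81, frames (91 72)
91 → hit
72 → hit
Hits: 5.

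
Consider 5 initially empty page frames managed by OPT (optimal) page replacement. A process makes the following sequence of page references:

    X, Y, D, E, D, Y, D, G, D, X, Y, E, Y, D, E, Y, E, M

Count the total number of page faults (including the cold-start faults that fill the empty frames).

X: miss, frames [X]
Y: miss, frames [X, Y]
D: miss, frames [X, Y, D]
E: miss, frames [X, Y, D, E]
D: hit
Y: hit
D: hit
G: miss, frames [X, Y, D, E, G]
D: hit
X: hit
Y: hit
E: hit
Y: hit
D: hit
E: hit
Y: hit
E: hit
M: miss, evict G, frames [X, Y, D, E, M]
Page faults: 6.

6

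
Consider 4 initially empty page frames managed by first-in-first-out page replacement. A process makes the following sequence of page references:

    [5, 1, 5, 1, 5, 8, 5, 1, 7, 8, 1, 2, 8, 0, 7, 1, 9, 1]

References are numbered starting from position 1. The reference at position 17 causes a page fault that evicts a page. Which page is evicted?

7

pos 1: 5 → fault, frames [5]
pos 2: 1 → fault, frames [5, 1]
pos 3: 5 → hit
pos 4: 1 → hit
pos 5: 5 → hit
pos 6: 8 → fault, frames [5, 1, 8]
pos 7: 5 → hit
pos 8: 1 → hit
pos 9: 7 → fault, frames [5, 1, 8, 7]
pos 10: 8 → hit
pos 11: 1 → hit
pos 12: 2 → fault, evict 5, frames [1, 8, 7, 2]
pos 13: 8 → hit
pos 14: 0 → fault, evict 1, frames [8, 7, 2, 0]
pos 15: 7 → hit
pos 16: 1 → fault, evict 8, frames [7, 2, 0, 1]
pos 17: 9 → fault, evict 7, frames [2, 0, 1, 9]
At position 17, page 7 is evicted.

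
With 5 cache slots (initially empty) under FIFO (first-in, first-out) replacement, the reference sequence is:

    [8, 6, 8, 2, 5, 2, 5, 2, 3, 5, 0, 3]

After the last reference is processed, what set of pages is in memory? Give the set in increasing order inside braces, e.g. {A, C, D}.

{0, 2, 3, 5, 6}

8: miss, frames [8]
6: miss, frames [8, 6]
8: hit
2: miss, frames [8, 6, 2]
5: miss, frames [8, 6, 2, 5]
2: hit
5: hit
2: hit
3: miss, frames [8, 6, 2, 5, 3]
5: hit
0: miss, evict 8, frames [6, 2, 5, 3, 0]
3: hit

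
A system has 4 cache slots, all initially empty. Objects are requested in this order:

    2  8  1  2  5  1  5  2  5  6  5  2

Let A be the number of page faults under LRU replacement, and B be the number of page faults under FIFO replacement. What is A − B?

-1

Under LRU: F F F . F . . . . F . . → 5 faults.
Under FIFO: F F F . F . . . . F . F → 6 faults.
A − B = 5 − 6 = -1.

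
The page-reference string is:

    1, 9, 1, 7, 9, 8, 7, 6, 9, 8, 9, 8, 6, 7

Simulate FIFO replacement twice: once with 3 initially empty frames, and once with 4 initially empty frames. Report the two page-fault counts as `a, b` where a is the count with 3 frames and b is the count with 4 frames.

7, 5

3 frames: F F . F . F . F F . . . . F → 7 faults.
4 frames: F F . F . F . F . . . . . . → 5 faults.
5 < 7: adding a frame reduced faults, as is typical.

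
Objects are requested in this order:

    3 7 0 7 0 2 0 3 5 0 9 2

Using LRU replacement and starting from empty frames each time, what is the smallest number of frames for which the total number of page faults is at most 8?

3

f=1: 12 faults
f=2: 9 faults
f=3: 8 faults
f=4: 7 faults
f=5: 6 faults
f=6: 6 faults
Smallest f with faults ≤ 8 is 3.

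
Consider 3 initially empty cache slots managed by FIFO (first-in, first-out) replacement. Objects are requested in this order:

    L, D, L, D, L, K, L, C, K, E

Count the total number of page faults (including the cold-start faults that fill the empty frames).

L → miss, frames [L]
D → miss, frames [L, D]
L → hit
D → hit
L → hit
K → miss, frames [L, D, K]
L → hit
C → miss, evict L, frames [D, K, C]
K → hit
E → miss, evict D, frames [K, C, E]
Page faults: 5.

5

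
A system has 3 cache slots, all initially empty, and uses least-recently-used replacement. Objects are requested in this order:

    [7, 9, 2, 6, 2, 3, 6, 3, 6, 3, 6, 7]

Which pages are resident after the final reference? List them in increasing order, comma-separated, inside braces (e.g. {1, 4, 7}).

7 -> miss, frames (7)
9 -> miss, frames (7 9)
2 -> miss, frames (7 9 2)
6 -> miss, evict 7, frames (9 2 6)
2 -> hit
3 -> miss, evict 9, frames (6 2 3)
6 -> hit
3 -> hit
6 -> hit
3 -> hit
6 -> hit
7 -> miss, evict 2, frames (3 6 7)

{3, 6, 7}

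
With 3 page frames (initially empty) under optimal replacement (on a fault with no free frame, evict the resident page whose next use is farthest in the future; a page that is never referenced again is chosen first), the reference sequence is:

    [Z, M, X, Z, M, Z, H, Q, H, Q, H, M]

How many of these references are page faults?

Z: fault, frames [Z]
M: fault, frames [Z, M]
X: fault, frames [Z, M, X]
Z: hit
M: hit
Z: hit
H: fault, evict X, frames [Z, M, H]
Q: fault, evict Z, frames [M, H, Q]
H: hit
Q: hit
H: hit
M: hit
Page faults: 5.

5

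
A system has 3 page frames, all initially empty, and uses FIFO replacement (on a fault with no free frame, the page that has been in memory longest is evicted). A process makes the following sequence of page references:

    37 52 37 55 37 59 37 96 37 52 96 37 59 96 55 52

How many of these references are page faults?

9

37 → fault, frames {37}
52 → fault, frames {37,52}
37 → hit
55 → fault, frames {37,52,55}
37 → hit
59 → fault, evict 37, frames {52,55,59}
37 → fault, evict 52, frames {55,59,37}
96 → fault, evict 55, frames {59,37,96}
37 → hit
52 → fault, evict 59, frames {37,96,52}
96 → hit
37 → hit
59 → fault, evict 37, frames {96,52,59}
96 → hit
55 → fault, evict 96, frames {52,59,55}
52 → hit
Page faults: 9.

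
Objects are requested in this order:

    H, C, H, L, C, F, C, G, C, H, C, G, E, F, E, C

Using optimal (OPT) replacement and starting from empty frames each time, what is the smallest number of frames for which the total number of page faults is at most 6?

4

f=1: 16 faults
f=2: 10 faults
f=3: 7 faults
f=4: 6 faults
f=5: 6 faults
f=6: 6 faults
Smallest f with faults ≤ 6 is 4.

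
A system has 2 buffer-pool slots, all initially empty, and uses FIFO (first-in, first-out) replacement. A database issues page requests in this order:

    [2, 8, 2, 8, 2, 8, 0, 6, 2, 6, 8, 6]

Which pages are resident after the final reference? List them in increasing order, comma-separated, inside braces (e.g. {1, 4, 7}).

{6, 8}

2 -> miss, frames [2]
8 -> miss, frames [2, 8]
2 -> hit
8 -> hit
2 -> hit
8 -> hit
0 -> miss, evict 2, frames [8, 0]
6 -> miss, evict 8, frames [0, 6]
2 -> miss, evict 0, frames [6, 2]
6 -> hit
8 -> miss, evict 6, frames [2, 8]
6 -> miss, evict 2, frames [8, 6]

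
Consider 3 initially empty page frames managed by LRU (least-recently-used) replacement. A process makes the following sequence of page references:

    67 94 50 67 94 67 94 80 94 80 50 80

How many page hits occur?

7

67: miss, frames {67}
94: miss, frames {67,94}
50: miss, frames {67,94,50}
67: hit
94: hit
67: hit
94: hit
80: miss, evict 50, frames {67,94,80}
94: hit
80: hit
50: miss, evict 67, frames {94,80,50}
80: hit
Hits: 7.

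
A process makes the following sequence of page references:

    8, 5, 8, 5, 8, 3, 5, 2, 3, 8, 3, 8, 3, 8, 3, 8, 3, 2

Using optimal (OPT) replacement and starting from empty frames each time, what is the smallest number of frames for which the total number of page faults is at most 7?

2

f=1: 18 faults
f=2: 6 faults
f=3: 4 faults
f=4: 4 faults
Smallest f with faults ≤ 7 is 2.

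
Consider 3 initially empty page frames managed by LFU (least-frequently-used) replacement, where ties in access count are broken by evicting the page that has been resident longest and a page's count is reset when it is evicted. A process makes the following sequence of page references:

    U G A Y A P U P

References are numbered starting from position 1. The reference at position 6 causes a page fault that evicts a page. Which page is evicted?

G

pos 1: U: fault, frames {U}
pos 2: G: fault, frames {U,G}
pos 3: A: fault, frames {U,G,A}
pos 4: Y: fault, evict U, frames {G,A,Y}
pos 5: A: hit
pos 6: P: fault, evict G, frames {A,Y,P}
At position 6, page G is evicted.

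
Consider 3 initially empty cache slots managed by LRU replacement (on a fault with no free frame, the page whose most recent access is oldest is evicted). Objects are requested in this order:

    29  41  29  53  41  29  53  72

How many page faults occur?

29: miss, frames (29)
41: miss, frames (29 41)
29: hit
53: miss, frames (41 29 53)
41: hit
29: hit
53: hit
72: miss, evict 41, frames (29 53 72)
Page faults: 4.

4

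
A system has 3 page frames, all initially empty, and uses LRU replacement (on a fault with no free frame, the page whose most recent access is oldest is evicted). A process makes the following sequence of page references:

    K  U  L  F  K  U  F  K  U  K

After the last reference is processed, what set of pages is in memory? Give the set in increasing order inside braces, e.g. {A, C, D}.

{F, K, U}

K -> miss, frames {K}
U -> miss, frames {K,U}
L -> miss, frames {K,U,L}
F -> miss, evict K, frames {U,L,F}
K -> miss, evict U, frames {L,F,K}
U -> miss, evict L, frames {F,K,U}
F -> hit
K -> hit
U -> hit
K -> hit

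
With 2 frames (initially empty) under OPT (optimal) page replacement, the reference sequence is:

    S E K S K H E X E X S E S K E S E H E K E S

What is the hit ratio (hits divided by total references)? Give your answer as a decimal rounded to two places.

0.45

S: miss, frames {S}
E: miss, frames {S,E}
K: miss, evict E, frames {S,K}
S: hit
K: hit
H: miss, evict K, frames {S,H}
E: miss, evict H, frames {S,E}
X: miss, evict S, frames {E,X}
E: hit
X: hit
S: miss, evict X, frames {E,S}
E: hit
S: hit
K: miss, evict S, frames {E,K}
E: hit
S: miss, evict K, frames {E,S}
E: hit
H: miss, evict S, frames {E,H}
E: hit
K: miss, evict H, frames {E,K}
E: hit
S: miss, evict K, frames {E,S}
Hits: 10 of 22 references → 10/22 = 0.4545.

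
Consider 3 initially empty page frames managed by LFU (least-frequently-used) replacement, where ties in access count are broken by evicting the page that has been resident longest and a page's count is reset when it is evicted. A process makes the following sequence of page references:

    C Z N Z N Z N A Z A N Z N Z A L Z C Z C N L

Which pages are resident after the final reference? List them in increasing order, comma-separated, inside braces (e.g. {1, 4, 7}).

C: fault, frames {C}
Z: fault, frames {C,Z}
N: fault, frames {C,Z,N}
Z: hit
N: hit
Z: hit
N: hit
A: fault, evict C, frames {Z,N,A}
Z: hit
A: hit
N: hit
Z: hit
N: hit
Z: hit
A: hit
L: fault, evict A, frames {Z,N,L}
Z: hit
C: fault, evict L, frames {Z,N,C}
Z: hit
C: hit
N: hit
L: fault, evict C, frames {Z,N,L}

{L, N, Z}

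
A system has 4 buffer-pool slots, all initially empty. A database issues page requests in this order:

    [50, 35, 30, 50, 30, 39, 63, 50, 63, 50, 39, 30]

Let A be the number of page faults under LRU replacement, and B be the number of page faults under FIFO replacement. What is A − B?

Under LRU: F F F . . F F . . . . . → 5 faults.
Under FIFO: F F F . . F F F . . . . → 6 faults.
A − B = 5 − 6 = -1.

-1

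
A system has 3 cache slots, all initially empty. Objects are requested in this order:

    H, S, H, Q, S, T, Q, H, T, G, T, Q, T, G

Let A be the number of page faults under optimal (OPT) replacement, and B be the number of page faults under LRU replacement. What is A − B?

Under OPT: F F . F . F . . . F . . . . → 5 faults.
Under LRU: F F . F . F . F . F . F . . → 7 faults.
A − B = 5 − 7 = -2.

-2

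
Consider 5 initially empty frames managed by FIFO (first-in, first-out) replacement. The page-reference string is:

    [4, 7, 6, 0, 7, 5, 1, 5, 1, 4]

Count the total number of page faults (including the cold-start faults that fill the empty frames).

7

4 -> miss, frames {4}
7 -> miss, frames {4,7}
6 -> miss, frames {4,7,6}
0 -> miss, frames {4,7,6,0}
7 -> hit
5 -> miss, frames {4,7,6,0,5}
1 -> miss, evict 4, frames {7,6,0,5,1}
5 -> hit
1 -> hit
4 -> miss, evict 7, frames {6,0,5,1,4}
Page faults: 7.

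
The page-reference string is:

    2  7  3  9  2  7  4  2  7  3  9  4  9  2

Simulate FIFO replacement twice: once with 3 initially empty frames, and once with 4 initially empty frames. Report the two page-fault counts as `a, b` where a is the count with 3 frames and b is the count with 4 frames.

10, 11

3 frames: F F F F F F F . . F F . . F → 10 faults.
4 frames: F F F F . . F F F F F F . F → 11 faults.
11 > 10: adding a frame increased faults — Belady's anomaly.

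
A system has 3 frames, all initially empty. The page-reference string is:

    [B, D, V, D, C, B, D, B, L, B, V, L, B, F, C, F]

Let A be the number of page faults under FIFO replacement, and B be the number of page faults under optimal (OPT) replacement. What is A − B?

Under FIFO: F F F . F F F . F . F . F F F . → 11 faults.
Under OPT: F F F . F . . . F . F . . F F . → 8 faults.
A − B = 11 − 8 = 3.

3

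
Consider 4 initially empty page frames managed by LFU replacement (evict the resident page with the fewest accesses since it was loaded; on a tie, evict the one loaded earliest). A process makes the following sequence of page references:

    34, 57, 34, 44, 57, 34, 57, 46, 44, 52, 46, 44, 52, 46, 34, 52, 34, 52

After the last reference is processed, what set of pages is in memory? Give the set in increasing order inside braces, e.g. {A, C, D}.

34 → fault, frames {34}
57 → fault, frames {34,57}
34 → hit
44 → fault, frames {34,57,44}
57 → hit
34 → hit
57 → hit
46 → fault, frames {34,57,44,46}
44 → hit
52 → fault, evict 46, frames {34,57,44,52}
46 → fault, evict 52, frames {34,57,44,46}
44 → hit
52 → fault, evict 46, frames {34,57,44,52}
46 → fault, evict 52, frames {34,57,44,46}
34 → hit
52 → fault, evict 46, frames {34,57,44,52}
34 → hit
52 → hit

{34, 44, 52, 57}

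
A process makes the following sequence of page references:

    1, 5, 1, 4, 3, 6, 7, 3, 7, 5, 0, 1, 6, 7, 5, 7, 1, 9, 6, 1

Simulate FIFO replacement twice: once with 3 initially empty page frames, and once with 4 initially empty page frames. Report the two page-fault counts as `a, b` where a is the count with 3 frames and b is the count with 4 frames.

3 frames: F F . F F F F . . F F F F F F . F F F . → 15 faults.
4 frames: F F . F F F F . . F F F F F F . . F . F → 14 faults.
14 < 15: adding a frame reduced faults, as is typical.

15, 14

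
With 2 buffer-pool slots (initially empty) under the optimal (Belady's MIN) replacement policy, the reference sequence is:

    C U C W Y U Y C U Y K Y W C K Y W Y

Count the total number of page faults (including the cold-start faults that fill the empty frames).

11

C → fault, frames (C)
U → fault, frames (C U)
C → hit
W → fault, evict C, frames (U W)
Y → fault, evict W, frames (U Y)
U → hit
Y → hit
C → fault, evict Y, frames (U C)
U → hit
Y → fault, evict U, frames (C Y)
K → fault, evict C, frames (Y K)
Y → hit
W → fault, evict Y, frames (K W)
C → fault, evict W, frames (K C)
K → hit
Y → fault, evict C, frames (K Y)
W → fault, evict K, frames (Y W)
Y → hit
Page faults: 11.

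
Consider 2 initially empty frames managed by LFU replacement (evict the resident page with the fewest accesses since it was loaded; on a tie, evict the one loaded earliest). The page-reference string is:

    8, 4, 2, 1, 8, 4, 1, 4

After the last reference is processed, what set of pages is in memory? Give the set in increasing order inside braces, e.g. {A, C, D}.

8: miss, frames {8}
4: miss, frames {8,4}
2: miss, evict 8, frames {4,2}
1: miss, evict 4, frames {2,1}
8: miss, evict 2, frames {1,8}
4: miss, evict 1, frames {8,4}
1: miss, evict 8, frames {4,1}
4: hit

{1, 4}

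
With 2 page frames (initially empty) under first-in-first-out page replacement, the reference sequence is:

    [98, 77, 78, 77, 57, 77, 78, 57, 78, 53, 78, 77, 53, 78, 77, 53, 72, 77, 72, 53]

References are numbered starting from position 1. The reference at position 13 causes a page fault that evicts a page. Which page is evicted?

pos 1: 98: fault, frames {98}
pos 2: 77: fault, frames {98,77}
pos 3: 78: fault, evict 98, frames {77,78}
pos 4: 77: hit
pos 5: 57: fault, evict 77, frames {78,57}
pos 6: 77: fault, evict 78, frames {57,77}
pos 7: 78: fault, evict 57, frames {77,78}
pos 8: 57: fault, evict 77, frames {78,57}
pos 9: 78: hit
pos 10: 53: fault, evict 78, frames {57,53}
pos 11: 78: fault, evict 57, frames {53,78}
pos 12: 77: fault, evict 53, frames {78,77}
pos 13: 53: fault, evict 78, frames {77,53}
At position 13, page 78 is evicted.

78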